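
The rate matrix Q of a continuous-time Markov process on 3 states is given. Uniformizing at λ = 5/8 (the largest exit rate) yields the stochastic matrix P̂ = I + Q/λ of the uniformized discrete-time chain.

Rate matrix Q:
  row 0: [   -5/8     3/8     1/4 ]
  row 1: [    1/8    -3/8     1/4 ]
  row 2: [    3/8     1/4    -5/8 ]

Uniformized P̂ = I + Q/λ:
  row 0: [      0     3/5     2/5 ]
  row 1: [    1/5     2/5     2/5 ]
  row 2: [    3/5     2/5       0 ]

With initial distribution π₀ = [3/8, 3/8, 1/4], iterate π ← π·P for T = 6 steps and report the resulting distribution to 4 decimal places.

π = [0.2622, 0.4522, 0.2856]

t=0: π = [0.3750, 0.3750, 0.2500]
t=1: π = [0.2250, 0.4750, 0.3000]
t=2: π = [0.2750, 0.4450, 0.2800]
t=3: π = [0.2570, 0.4550, 0.2880]
t=4: π = [0.2638, 0.4514, 0.2848]
t=5: π = [0.2612, 0.4528, 0.2861]
t=6: π = [0.2622, 0.4522, 0.2856]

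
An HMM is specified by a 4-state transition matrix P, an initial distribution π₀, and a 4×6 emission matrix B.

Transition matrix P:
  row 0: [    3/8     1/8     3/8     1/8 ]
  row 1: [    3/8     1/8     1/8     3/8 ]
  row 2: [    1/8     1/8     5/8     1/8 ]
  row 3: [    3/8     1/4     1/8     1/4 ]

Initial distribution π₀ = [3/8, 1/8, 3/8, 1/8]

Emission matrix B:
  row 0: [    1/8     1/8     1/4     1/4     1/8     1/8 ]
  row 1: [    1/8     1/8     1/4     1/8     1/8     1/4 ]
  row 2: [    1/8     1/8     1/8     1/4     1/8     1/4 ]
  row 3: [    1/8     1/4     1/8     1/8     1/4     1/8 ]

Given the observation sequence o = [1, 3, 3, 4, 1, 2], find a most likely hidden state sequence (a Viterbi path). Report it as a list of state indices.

t=0: δ = [4.688e-02, 1.562e-02, 4.688e-02, 3.125e-02]  (obs o_0=1)
t=1: δ = [4.395e-03, 9.766e-04, 7.324e-03, 9.766e-04]  ψ = [0, 3, 2, 3]  (obs o_1=3)
t=2: δ = [4.120e-04, 1.144e-04, 1.144e-03, 1.144e-04]  ψ = [0, 2, 2, 2]  (obs o_2=3)
t=3: δ = [1.931e-05, 1.788e-05, 8.941e-05, 3.576e-05]  ψ = [0, 2, 2, 2]  (obs o_3=4)
t=4: δ = [1.676e-06, 1.397e-06, 6.985e-06, 2.794e-06]  ψ = [3, 2, 2, 2]  (obs o_4=1)
t=5: δ = [2.619e-07, 2.183e-07, 5.457e-07, 1.091e-07]  ψ = [3, 2, 2, 2]  (obs o_5=2)
backtrack: best end state = 2; path = [2, 2, 2, 2, 2, 2]

path = [2, 2, 2, 2, 2, 2]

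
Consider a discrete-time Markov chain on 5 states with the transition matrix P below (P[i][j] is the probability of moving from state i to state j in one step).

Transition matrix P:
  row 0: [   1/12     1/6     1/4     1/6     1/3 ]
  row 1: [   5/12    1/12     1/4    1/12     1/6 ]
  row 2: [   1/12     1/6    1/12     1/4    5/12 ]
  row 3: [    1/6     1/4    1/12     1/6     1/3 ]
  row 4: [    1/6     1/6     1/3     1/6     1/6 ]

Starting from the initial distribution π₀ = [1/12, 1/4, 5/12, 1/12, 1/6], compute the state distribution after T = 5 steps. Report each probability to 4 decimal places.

π = [0.1762, 0.1669, 0.2097, 0.1702, 0.2769]

t=0: π = [0.0833, 0.2500, 0.4167, 0.0833, 0.1667]
t=1: π = [0.1875, 0.1528, 0.1806, 0.1806, 0.2986]
t=2: π = [0.1742, 0.1690, 0.2147, 0.1690, 0.2731]
t=3: π = [0.1765, 0.1667, 0.2088, 0.1705, 0.2775]
t=4: π = [0.1762, 0.1670, 0.2099, 0.1702, 0.2767]
t=5: π = [0.1762, 0.1669, 0.2097, 0.1702, 0.2769]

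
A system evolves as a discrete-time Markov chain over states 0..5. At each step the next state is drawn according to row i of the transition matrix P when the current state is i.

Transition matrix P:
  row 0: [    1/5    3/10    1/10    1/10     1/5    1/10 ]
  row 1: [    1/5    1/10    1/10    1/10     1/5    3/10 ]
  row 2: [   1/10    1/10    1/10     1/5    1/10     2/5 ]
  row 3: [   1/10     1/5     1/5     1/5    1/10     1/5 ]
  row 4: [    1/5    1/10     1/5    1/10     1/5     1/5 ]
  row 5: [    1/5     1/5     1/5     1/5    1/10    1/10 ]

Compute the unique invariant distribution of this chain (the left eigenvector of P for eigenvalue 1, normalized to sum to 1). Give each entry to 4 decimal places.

Balance equations π_j = Σ_i π_i·P[i][j]:
  π_0 = 1/5·π_0 + 1/5·π_1 + 1/10·π_2 + 1/10·π_3 + 1/5·π_4 + 1/5·π_5
  π_1 = 3/10·π_0 + 1/10·π_1 + 1/10·π_2 + 1/5·π_3 + 1/10·π_4 + 1/5·π_5
  π_2 = 1/10·π_0 + 1/10·π_1 + 1/10·π_2 + 1/5·π_3 + 1/5·π_4 + 1/5·π_5
  π_3 = 1/10·π_0 + 1/10·π_1 + 1/5·π_2 + 1/5·π_3 + 1/10·π_4 + 1/5·π_5
  π_4 = 1/5·π_0 + 1/5·π_1 + 1/10·π_2 + 1/10·π_3 + 1/5·π_4 + 1/10·π_5
  normalize: π_0 + π_1 + π_2 + π_3 + π_4 + π_5 = 1
Solving the linear system gives exactly π = [1647/9700, 17/100, 366/2425, 733/4850, 361/2425, 203/970].

π = [0.1698, 0.1700, 0.1509, 0.1511, 0.1489, 0.2093]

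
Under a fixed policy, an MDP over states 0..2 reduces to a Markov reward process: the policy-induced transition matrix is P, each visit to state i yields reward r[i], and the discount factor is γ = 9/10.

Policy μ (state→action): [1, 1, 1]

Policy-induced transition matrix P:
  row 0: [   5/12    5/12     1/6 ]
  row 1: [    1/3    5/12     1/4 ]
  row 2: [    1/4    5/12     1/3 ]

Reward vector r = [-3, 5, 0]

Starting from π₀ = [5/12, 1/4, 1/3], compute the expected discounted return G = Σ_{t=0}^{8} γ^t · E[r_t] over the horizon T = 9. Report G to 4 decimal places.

G = 5.4292

t=0: π = [0.4167, 0.2500, 0.3333], E[r] = 0.0000, γ^t·E[r] = 0.000000, running G = 0.000000
t=1: π = [0.3403, 0.4167, 0.2431], E[r] = 1.0625, γ^t·E[r] = 0.956250, running G = 0.956250
t=2: π = [0.3414, 0.4167, 0.2419], E[r] = 1.0590, γ^t·E[r] = 0.857813, running G = 1.814063
t=3: π = [0.3416, 0.4167, 0.2417], E[r] = 1.0584, γ^t·E[r] = 0.771609, running G = 2.585672
t=4: π = [0.3417, 0.4167, 0.2417], E[r] = 1.0584, γ^t·E[r] = 0.694385, running G = 3.280057
t=5: π = [0.3417, 0.4167, 0.2417], E[r] = 1.0583, γ^t·E[r] = 0.624937, running G = 3.904994
t=6: π = [0.3417, 0.4167, 0.2417], E[r] = 1.0583, γ^t·E[r] = 0.562442, running G = 4.467436
t=7: π = [0.3417, 0.4167, 0.2417], E[r] = 1.0583, γ^t·E[r] = 0.506198, running G = 4.973634
t=8: π = [0.3417, 0.4167, 0.2417], E[r] = 1.0583, γ^t·E[r] = 0.455578, running G = 5.429212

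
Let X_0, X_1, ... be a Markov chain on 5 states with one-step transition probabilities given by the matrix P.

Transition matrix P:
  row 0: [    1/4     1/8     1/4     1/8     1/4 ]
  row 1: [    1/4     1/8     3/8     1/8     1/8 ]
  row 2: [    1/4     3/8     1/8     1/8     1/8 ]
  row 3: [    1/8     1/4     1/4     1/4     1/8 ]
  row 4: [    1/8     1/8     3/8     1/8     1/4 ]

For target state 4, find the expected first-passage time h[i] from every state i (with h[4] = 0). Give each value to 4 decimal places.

First-step conditioning: h[4] = 0; for i ≠ 4, h[i] = 1 + Σ_k P[i][k]·h[k].
  h[0] = 1 + 1/4·h[0] + 1/8·h[1] + 1/4·h[2] + 1/8·h[3]
  h[1] = 1 + 1/4·h[0] + 1/8·h[1] + 3/8·h[2] + 1/8·h[3]
  h[2] = 1 + 1/4·h[0] + 3/8·h[1] + 1/8·h[2] + 1/8·h[3]
  h[3] = 1 + 1/8·h[0] + 1/4·h[1] + 1/4·h[2] + 1/4·h[3]
Solving the 4×4 linear system over states ≠ 4 gives exactly h = [392/69, 448/69, 448/69, 152/23, 0] (h[4] = 0 is the target).

h = [5.6812, 6.4928, 6.4928, 6.6087, 0.0000]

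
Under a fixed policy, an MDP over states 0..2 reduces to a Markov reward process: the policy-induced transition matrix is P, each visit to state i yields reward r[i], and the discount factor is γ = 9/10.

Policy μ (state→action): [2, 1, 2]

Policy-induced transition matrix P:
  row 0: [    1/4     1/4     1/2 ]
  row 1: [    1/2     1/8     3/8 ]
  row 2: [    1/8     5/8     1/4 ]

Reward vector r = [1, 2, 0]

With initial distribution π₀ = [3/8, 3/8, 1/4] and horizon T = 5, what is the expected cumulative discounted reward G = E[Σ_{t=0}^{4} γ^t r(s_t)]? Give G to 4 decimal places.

t=0: π = [0.3750, 0.3750, 0.2500], E[r] = 1.1250, γ^t·E[r] = 1.125000, running G = 1.125000
t=1: π = [0.3125, 0.2969, 0.3906], E[r] = 0.9063, γ^t·E[r] = 0.815625, running G = 1.940625
t=2: π = [0.2754, 0.3594, 0.3652], E[r] = 0.9941, γ^t·E[r] = 0.805254, running G = 2.745879
t=3: π = [0.2942, 0.3420, 0.3638], E[r] = 0.9783, γ^t·E[r] = 0.713160, running G = 3.459039
t=4: π = [0.2900, 0.3437, 0.3663], E[r] = 0.9774, γ^t·E[r] = 0.641243, running G = 4.100282

G = 4.1003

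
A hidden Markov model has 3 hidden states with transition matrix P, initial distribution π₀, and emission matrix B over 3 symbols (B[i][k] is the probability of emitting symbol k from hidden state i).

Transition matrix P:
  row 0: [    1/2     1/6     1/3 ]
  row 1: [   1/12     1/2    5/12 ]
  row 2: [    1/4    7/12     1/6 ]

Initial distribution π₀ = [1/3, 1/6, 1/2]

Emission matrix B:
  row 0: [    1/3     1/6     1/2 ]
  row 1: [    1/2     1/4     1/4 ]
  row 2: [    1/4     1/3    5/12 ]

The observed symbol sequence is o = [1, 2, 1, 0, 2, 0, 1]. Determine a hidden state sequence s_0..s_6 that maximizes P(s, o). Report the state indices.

t=0: δ = [5.556e-02, 4.167e-02, 1.667e-01]  (obs o_0=1)
t=1: δ = [2.083e-02, 2.431e-02, 1.157e-02]  ψ = [2, 2, 2]  (obs o_1=2)
t=2: δ = [1.736e-03, 3.038e-03, 3.376e-03]  ψ = [0, 1, 1]  (obs o_2=1)
t=3: δ = [2.894e-04, 9.846e-04, 3.165e-04]  ψ = [0, 2, 1]  (obs o_3=0)
t=4: δ = [7.234e-05, 1.231e-04, 1.709e-04]  ψ = [0, 1, 1]  (obs o_4=2)
t=5: δ = [1.424e-05, 4.986e-05, 1.282e-05]  ψ = [2, 2, 1]  (obs o_5=0)
t=6: δ = [1.187e-06, 6.232e-06, 6.925e-06]  ψ = [0, 1, 1]  (obs o_6=1)
backtrack: best end state = 2; path = [2, 1, 2, 1, 2, 1, 2]

path = [2, 1, 2, 1, 2, 1, 2]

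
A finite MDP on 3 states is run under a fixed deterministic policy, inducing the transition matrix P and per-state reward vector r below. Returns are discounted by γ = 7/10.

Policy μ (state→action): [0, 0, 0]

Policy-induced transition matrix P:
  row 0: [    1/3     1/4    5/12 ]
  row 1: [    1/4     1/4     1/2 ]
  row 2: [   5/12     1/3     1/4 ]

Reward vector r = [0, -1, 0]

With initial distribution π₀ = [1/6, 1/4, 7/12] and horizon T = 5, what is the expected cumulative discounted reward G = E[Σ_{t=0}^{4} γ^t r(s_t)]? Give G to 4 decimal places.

t=0: π = [0.1667, 0.2500, 0.5833], E[r] = -0.2500, γ^t·E[r] = -0.250000, running G = -0.250000
t=1: π = [0.3611, 0.2986, 0.3403], E[r] = -0.2986, γ^t·E[r] = -0.209028, running G = -0.459028
t=2: π = [0.3368, 0.2784, 0.3848], E[r] = -0.2784, γ^t·E[r] = -0.136395, running G = -0.595422
t=3: π = [0.3422, 0.2821, 0.3757], E[r] = -0.2821, γ^t·E[r] = -0.096750, running G = -0.692172
t=4: π = [0.3411, 0.2813, 0.3776], E[r] = -0.2813, γ^t·E[r] = -0.067543, running G = -0.759715

G = -0.7597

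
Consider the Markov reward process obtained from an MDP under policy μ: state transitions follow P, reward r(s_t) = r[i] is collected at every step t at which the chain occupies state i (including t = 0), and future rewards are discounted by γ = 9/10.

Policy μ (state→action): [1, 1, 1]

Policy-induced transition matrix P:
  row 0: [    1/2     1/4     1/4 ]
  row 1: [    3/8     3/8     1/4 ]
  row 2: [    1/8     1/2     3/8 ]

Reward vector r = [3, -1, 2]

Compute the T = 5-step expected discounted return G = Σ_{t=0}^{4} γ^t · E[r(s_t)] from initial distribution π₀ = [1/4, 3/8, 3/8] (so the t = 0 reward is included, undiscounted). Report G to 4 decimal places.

t=0: π = [0.2500, 0.3750, 0.3750], E[r] = 1.1250, γ^t·E[r] = 1.125000, running G = 1.125000
t=1: π = [0.3125, 0.3906, 0.2969], E[r] = 1.1406, γ^t·E[r] = 1.026563, running G = 2.151563
t=2: π = [0.3398, 0.3730, 0.2871], E[r] = 1.2207, γ^t·E[r] = 0.988770, running G = 3.140332
t=3: π = [0.3457, 0.3684, 0.2859], E[r] = 1.2405, γ^t·E[r] = 0.904309, running G = 4.044641
t=4: π = [0.3467, 0.3675, 0.2857], E[r] = 1.2442, γ^t·E[r] = 0.816301, running G = 4.860942

G = 4.8609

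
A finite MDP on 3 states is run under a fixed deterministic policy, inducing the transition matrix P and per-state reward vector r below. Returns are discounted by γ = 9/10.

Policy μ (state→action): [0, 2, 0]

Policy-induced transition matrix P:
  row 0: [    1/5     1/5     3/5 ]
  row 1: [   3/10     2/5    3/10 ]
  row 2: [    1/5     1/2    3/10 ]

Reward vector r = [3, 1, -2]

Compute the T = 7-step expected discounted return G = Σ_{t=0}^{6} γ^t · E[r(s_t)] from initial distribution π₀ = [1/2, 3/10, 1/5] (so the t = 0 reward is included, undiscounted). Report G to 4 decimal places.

G = 2.7032

t=0: π = [0.5000, 0.3000, 0.2000], E[r] = 1.4000, γ^t·E[r] = 1.400000, running G = 1.400000
t=1: π = [0.2300, 0.3200, 0.4500], E[r] = 0.1100, γ^t·E[r] = 0.099000, running G = 1.499000
t=2: π = [0.2320, 0.3990, 0.3690], E[r] = 0.3570, γ^t·E[r] = 0.289170, running G = 1.788170
t=3: π = [0.2399, 0.3905, 0.3696], E[r] = 0.3710, γ^t·E[r] = 0.270459, running G = 2.058629
t=4: π = [0.2391, 0.3890, 0.3720], E[r] = 0.3622, γ^t·E[r] = 0.237633, running G = 2.296262
t=5: π = [0.2389, 0.3894, 0.3717], E[r] = 0.3627, γ^t·E[r] = 0.214142, running G = 2.510404
t=6: π = [0.2389, 0.3894, 0.3717], E[r] = 0.3629, γ^t·E[r] = 0.192844, running G = 2.703247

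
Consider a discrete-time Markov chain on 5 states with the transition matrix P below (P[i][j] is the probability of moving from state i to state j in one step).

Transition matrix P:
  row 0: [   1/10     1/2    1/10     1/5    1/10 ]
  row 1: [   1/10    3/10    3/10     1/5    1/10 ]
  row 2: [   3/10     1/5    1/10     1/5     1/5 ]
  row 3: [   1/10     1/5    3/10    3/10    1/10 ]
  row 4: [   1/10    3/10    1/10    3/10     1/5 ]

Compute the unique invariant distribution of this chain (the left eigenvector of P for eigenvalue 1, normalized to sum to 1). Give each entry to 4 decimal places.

Balance equations π_j = Σ_i π_i·P[i][j]:
  π_0 = 1/10·π_0 + 1/10·π_1 + 3/10·π_2 + 1/10·π_3 + 1/10·π_4
  π_1 = 1/2·π_0 + 3/10·π_1 + 1/5·π_2 + 1/5·π_3 + 3/10·π_4
  π_2 = 1/10·π_0 + 3/10·π_1 + 1/10·π_2 + 3/10·π_3 + 1/10·π_4
  π_3 = 1/5·π_0 + 1/5·π_1 + 1/5·π_2 + 3/10·π_3 + 3/10·π_4
  normalize: π_0 + π_1 + π_2 + π_3 + π_4 = 1
Solving the linear system gives exactly π = [10/71, 121/426, 29/142, 101/426, 19/142].

π = [0.1408, 0.2840, 0.2042, 0.2371, 0.1338]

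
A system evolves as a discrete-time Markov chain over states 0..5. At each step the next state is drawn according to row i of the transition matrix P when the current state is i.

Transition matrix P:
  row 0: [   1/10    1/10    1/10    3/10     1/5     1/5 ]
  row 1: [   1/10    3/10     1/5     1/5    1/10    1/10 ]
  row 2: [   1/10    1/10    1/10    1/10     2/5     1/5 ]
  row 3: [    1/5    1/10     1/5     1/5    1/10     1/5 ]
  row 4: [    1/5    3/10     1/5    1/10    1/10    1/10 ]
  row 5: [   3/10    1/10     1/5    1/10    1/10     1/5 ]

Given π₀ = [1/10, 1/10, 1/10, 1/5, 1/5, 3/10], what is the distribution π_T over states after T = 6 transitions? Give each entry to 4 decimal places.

t=0: π = [0.1000, 0.1000, 0.1000, 0.2000, 0.2000, 0.3000]
t=1: π = [0.2000, 0.1600, 0.1800, 0.1500, 0.1400, 0.1700]
t=2: π = [0.1630, 0.1600, 0.1620, 0.1710, 0.1740, 0.1700]
t=3: π = [0.1685, 0.1668, 0.1675, 0.1657, 0.1649, 0.1666]
t=4: π = [0.1664, 0.1663, 0.1664, 0.1670, 0.1671, 0.1668]
t=5: π = [0.1668, 0.1667, 0.1667, 0.1666, 0.1666, 0.1667]
t=6: π = [0.1666, 0.1666, 0.1667, 0.1667, 0.1667, 0.1667]

π = [0.1666, 0.1666, 0.1667, 0.1667, 0.1667, 0.1667]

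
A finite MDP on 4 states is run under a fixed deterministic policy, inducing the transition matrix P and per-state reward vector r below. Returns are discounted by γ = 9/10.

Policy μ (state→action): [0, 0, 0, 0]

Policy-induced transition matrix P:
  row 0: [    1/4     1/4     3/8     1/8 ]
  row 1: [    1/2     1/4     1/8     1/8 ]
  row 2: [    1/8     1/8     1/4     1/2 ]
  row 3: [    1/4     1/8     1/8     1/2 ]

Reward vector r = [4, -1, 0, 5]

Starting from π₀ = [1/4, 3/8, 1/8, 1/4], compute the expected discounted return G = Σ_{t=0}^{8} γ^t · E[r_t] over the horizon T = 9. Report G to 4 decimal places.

t=0: π = [0.2500, 0.3750, 0.1250, 0.2500], E[r] = 1.8750, γ^t·E[r] = 1.875000, running G = 1.875000
t=1: π = [0.3281, 0.2031, 0.2031, 0.2656], E[r] = 2.4375, γ^t·E[r] = 2.193750, running G = 4.068750
t=2: π = [0.2754, 0.1914, 0.2324, 0.3008], E[r] = 2.4141, γ^t·E[r] = 1.955391, running G = 6.024141
t=3: π = [0.2688, 0.1833, 0.2229, 0.3250], E[r] = 2.5166, γ^t·E[r] = 1.834603, running G = 7.858743
t=4: π = [0.2680, 0.1815, 0.2201, 0.3304], E[r] = 2.5426, γ^t·E[r] = 1.668202, running G = 9.526945
t=5: π = [0.2679, 0.1812, 0.2195, 0.3314], E[r] = 2.5475, γ^t·E[r] = 1.504274, running G = 11.031218
t=6: π = [0.2679, 0.1811, 0.2194, 0.3316], E[r] = 2.5483, γ^t·E[r] = 1.354281, running G = 12.385499
t=7: π = [0.2679, 0.1811, 0.2194, 0.3316], E[r] = 2.5484, γ^t·E[r] = 1.218914, running G = 13.604414
t=8: π = [0.2679, 0.1811, 0.2194, 0.3316], E[r] = 2.5485, γ^t·E[r] = 1.097031, running G = 14.701445

G = 14.7014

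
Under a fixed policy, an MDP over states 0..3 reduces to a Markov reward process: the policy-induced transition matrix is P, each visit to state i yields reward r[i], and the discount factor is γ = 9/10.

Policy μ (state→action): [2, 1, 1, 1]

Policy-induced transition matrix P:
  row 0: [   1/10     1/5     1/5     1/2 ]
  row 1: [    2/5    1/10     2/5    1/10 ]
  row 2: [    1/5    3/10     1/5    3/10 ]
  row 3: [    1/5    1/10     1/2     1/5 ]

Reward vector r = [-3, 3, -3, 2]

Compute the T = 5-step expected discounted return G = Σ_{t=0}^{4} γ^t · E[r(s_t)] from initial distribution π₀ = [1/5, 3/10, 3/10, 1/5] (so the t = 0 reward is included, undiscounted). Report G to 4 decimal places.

G = -1.8115

t=0: π = [0.2000, 0.3000, 0.3000, 0.2000], E[r] = -0.2000, γ^t·E[r] = -0.200000, running G = -0.200000
t=1: π = [0.2400, 0.1800, 0.3200, 0.2600], E[r] = -0.6200, γ^t·E[r] = -0.558000, running G = -0.758000
t=2: π = [0.2120, 0.1880, 0.3140, 0.2860], E[r] = -0.4420, γ^t·E[r] = -0.358020, running G = -1.116020
t=3: π = [0.2164, 0.1840, 0.3234, 0.2762], E[r] = -0.5150, γ^t·E[r] = -0.375435, running G = -1.491455
t=4: π = [0.2152, 0.1863, 0.3197, 0.2789], E[r] = -0.4878, γ^t·E[r] = -0.320032, running G = -1.811487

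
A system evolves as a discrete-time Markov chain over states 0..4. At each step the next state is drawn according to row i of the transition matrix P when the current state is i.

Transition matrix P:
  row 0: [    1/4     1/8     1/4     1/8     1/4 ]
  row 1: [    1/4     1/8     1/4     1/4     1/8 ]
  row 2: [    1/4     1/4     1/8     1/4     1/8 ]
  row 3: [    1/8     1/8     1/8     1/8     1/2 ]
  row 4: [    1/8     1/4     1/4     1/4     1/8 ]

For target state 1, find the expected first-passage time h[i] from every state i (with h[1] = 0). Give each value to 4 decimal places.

First-step conditioning: h[1] = 0; for i ≠ 1, h[i] = 1 + Σ_k P[i][k]·h[k].
  h[0] = 1 + 1/4·h[0] + 1/4·h[2] + 1/8·h[3] + 1/4·h[4]
  h[2] = 1 + 1/4·h[0] + 1/8·h[2] + 1/4·h[3] + 1/8·h[4]
  h[3] = 1 + 1/8·h[0] + 1/8·h[2] + 1/8·h[3] + 1/2·h[4]
  h[4] = 1 + 1/8·h[0] + 1/4·h[2] + 1/4·h[3] + 1/8·h[4]
Solving the 4×4 linear system over states ≠ 1 gives exactly h = [638/115, 0, 574/115, 628/115, 566/115] (h[1] = 0 is the target).

h = [5.5478, 0.0000, 4.9913, 5.4609, 4.9217]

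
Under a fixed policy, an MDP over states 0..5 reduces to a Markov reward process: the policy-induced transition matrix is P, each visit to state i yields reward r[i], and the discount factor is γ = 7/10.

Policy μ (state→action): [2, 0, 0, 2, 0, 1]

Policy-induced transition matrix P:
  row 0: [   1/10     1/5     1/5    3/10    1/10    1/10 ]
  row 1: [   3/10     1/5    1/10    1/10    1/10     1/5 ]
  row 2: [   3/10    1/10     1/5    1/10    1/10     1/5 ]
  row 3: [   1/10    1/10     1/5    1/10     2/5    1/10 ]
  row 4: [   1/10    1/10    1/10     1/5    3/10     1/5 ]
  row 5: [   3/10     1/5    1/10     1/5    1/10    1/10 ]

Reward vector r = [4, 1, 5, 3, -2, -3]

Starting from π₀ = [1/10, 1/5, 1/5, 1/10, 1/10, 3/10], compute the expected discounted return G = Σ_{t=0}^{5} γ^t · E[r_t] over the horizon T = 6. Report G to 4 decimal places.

G = 3.6045

t=0: π = [0.1000, 0.2000, 0.2000, 0.1000, 0.1000, 0.3000], E[r] = 0.8000, γ^t·E[r] = 0.800000, running G = 0.800000
t=1: π = [0.2400, 0.1600, 0.1400, 0.1600, 0.1500, 0.1500], E[r] = 1.5500, γ^t·E[r] = 1.085000, running G = 1.885000
t=2: π = [0.1900, 0.1550, 0.1540, 0.1780, 0.1780, 0.1450], E[r] = 1.4280, γ^t·E[r] = 0.699720, running G = 2.584720
t=3: π = [0.1908, 0.1490, 0.1522, 0.1703, 0.1890, 0.1487], E[r] = 1.3600, γ^t·E[r] = 0.466480, running G = 3.051200
t=4: π = [0.1900, 0.1489, 0.1513, 0.1719, 0.1889, 0.1490], E[r] = 1.3564, γ^t·E[r] = 0.325664, running G = 3.376864
t=5: π = [0.1898, 0.1488, 0.1513, 0.1718, 0.1894, 0.1489], E[r] = 1.3547, γ^t·E[r] = 0.227683, running G = 3.604547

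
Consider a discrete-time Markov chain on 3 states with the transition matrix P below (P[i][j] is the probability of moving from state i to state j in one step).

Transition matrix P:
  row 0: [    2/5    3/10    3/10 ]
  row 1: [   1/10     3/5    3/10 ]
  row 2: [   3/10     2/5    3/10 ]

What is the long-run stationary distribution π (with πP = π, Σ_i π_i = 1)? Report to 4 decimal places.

Balance equations π_j = Σ_i π_i·P[i][j]:
  π_0 = 2/5·π_0 + 1/10·π_1 + 3/10·π_2
  π_1 = 3/10·π_0 + 3/5·π_1 + 2/5·π_2
  normalize: π_0 + π_1 + π_2 = 1
Solving the linear system gives exactly π = [8/35, 33/70, 3/10].

π = [0.2286, 0.4714, 0.3000]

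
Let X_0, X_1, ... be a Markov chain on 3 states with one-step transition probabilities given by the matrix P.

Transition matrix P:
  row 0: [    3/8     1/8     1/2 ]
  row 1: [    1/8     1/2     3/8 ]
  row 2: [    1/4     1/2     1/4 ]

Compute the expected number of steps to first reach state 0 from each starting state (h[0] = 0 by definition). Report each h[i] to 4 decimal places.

h = [0.0000, 6.0000, 5.3333]

First-step conditioning: h[0] = 0; for i ≠ 0, h[i] = 1 + Σ_k P[i][k]·h[k].
  h[1] = 1 + 1/2·h[1] + 3/8·h[2]
  h[2] = 1 + 1/2·h[1] + 1/4·h[2]
Solving the 2×2 linear system over states ≠ 0 gives exactly h = [0, 6, 16/3] (h[0] = 0 is the target).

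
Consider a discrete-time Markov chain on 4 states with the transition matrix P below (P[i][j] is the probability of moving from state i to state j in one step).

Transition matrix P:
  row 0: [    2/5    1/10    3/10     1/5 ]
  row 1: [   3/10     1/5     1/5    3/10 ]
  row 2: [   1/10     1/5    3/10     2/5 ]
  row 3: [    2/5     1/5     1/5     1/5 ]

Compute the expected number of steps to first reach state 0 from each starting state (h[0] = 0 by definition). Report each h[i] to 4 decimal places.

h = [0.0000, 3.5106, 4.2553, 3.1915]

First-step conditioning: h[0] = 0; for i ≠ 0, h[i] = 1 + Σ_k P[i][k]·h[k].
  h[1] = 1 + 1/5·h[1] + 1/5·h[2] + 3/10·h[3]
  h[2] = 1 + 1/5·h[1] + 3/10·h[2] + 2/5·h[3]
  h[3] = 1 + 1/5·h[1] + 1/5·h[2] + 1/5·h[3]
Solving the 3×3 linear system over states ≠ 0 gives exactly h = [0, 165/47, 200/47, 150/47] (h[0] = 0 is the target).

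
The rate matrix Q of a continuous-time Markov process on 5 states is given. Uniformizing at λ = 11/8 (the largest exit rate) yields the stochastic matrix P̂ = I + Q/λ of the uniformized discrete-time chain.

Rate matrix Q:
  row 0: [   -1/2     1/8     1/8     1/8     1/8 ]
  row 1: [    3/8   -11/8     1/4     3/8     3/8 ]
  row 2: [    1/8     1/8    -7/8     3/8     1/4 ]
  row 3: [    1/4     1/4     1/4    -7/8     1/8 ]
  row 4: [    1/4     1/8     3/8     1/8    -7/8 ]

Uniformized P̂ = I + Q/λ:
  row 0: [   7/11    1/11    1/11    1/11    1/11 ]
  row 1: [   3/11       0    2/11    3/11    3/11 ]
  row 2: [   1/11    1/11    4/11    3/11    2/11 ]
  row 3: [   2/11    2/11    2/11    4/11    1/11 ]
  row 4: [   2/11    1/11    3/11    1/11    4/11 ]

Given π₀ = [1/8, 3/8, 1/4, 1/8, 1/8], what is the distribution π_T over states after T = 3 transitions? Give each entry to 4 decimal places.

π = [0.2992, 0.1003, 0.2129, 0.2075, 0.1801]

t=0: π = [0.1250, 0.3750, 0.2500, 0.1250, 0.1250]
t=1: π = [0.2500, 0.0682, 0.2273, 0.2386, 0.2159]
t=2: π = [0.2810, 0.1064, 0.2200, 0.2097, 0.1829]
t=3: π = [0.2992, 0.1003, 0.2129, 0.2075, 0.1801]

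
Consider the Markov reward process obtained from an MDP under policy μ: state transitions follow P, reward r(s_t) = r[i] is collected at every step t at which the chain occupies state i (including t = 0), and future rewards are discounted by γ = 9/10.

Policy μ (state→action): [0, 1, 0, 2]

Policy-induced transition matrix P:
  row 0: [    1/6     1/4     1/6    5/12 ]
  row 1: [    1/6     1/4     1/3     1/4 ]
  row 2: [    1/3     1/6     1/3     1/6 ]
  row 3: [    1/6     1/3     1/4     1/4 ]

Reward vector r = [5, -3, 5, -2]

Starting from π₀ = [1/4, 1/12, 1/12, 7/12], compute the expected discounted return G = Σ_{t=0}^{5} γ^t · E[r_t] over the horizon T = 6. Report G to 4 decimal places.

t=0: π = [0.2500, 0.0833, 0.0833, 0.5833], E[r] = 0.2500, γ^t·E[r] = 0.250000, running G = 0.250000
t=1: π = [0.1806, 0.2917, 0.2431, 0.2847], E[r] = 0.6736, γ^t·E[r] = 0.606250, running G = 0.856250
t=2: π = [0.2072, 0.2535, 0.2795, 0.2598], E[r] = 1.1534, γ^t·E[r] = 0.934219, running G = 1.790469
t=3: π = [0.2133, 0.2484, 0.2772, 0.2612], E[r] = 1.1845, γ^t·E[r] = 0.863473, running G = 2.653941
t=4: π = [0.2129, 0.2487, 0.2760, 0.2624], E[r] = 1.1735, γ^t·E[r] = 0.769925, running G = 3.423866
t=5: π = [0.2127, 0.2489, 0.2760, 0.2625], E[r] = 1.1717, γ^t·E[r] = 0.691894, running G = 4.115760

G = 4.1158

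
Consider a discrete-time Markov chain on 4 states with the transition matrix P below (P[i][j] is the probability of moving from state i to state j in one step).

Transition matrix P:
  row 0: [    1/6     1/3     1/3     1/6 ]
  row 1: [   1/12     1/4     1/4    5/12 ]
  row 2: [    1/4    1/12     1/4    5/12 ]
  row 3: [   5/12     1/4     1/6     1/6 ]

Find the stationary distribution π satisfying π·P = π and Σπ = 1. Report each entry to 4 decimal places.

Balance equations π_j = Σ_i π_i·P[i][j]:
  π_0 = 1/6·π_0 + 1/12·π_1 + 1/4·π_2 + 5/12·π_3
  π_1 = 1/3·π_0 + 1/4·π_1 + 1/12·π_2 + 1/4·π_3
  π_2 = 1/3·π_0 + 1/4·π_1 + 1/4·π_2 + 1/6·π_3
  normalize: π_0 + π_1 + π_2 + π_3 = 1
Solving the linear system gives exactly π = [125/522, 239/1044, 257/1044, 149/522].

π = [0.2395, 0.2289, 0.2462, 0.2854]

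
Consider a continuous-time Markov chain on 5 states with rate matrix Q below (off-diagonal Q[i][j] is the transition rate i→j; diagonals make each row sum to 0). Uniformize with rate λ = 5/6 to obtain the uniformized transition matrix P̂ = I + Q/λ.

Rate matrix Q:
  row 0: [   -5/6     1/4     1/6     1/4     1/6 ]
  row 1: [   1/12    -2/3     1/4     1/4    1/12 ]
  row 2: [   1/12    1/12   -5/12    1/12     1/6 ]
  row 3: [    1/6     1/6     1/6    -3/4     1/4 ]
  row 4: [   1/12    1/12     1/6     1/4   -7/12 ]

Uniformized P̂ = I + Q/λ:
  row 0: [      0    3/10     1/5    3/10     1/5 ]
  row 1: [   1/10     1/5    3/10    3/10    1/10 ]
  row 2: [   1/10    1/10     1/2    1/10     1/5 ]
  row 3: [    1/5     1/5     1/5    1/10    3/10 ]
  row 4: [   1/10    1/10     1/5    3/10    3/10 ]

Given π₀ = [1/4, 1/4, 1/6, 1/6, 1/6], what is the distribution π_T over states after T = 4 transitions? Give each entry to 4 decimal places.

t=0: π = [0.2500, 0.2500, 0.1667, 0.1667, 0.1667]
t=1: π = [0.0917, 0.1917, 0.2750, 0.2333, 0.2083]
t=2: π = [0.1142, 0.1608, 0.3017, 0.1983, 0.2250]
t=3: π = [0.1084, 0.1588, 0.3066, 0.2000, 0.2263]
t=4: π = [0.1092, 0.1576, 0.3079, 0.1987, 0.2268]

π = [0.1092, 0.1576, 0.3079, 0.1987, 0.2268]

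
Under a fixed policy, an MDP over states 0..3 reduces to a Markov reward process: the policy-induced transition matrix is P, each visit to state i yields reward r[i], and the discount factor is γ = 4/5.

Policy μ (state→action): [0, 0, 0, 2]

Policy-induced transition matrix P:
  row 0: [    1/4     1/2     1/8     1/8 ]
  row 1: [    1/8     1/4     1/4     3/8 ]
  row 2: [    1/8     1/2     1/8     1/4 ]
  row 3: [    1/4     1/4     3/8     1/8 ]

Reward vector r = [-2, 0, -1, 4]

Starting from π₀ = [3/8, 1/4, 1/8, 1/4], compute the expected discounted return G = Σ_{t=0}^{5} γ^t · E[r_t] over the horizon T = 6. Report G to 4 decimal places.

t=0: π = [0.3750, 0.2500, 0.1250, 0.2500], E[r] = 0.1250, γ^t·E[r] = 0.125000, running G = 0.125000
t=1: π = [0.2031, 0.3750, 0.2188, 0.2031], E[r] = 0.1875, γ^t·E[r] = 0.150000, running G = 0.275000
t=2: π = [0.1758, 0.3555, 0.2227, 0.2461], E[r] = 0.4102, γ^t·E[r] = 0.262500, running G = 0.537500
t=3: π = [0.1777, 0.3496, 0.2310, 0.2417], E[r] = 0.3804, γ^t·E[r] = 0.194750, running G = 0.732250
t=4: π = [0.1774, 0.3522, 0.2291, 0.2413], E[r] = 0.3811, γ^t·E[r] = 0.156100, running G = 0.888350
t=5: π = [0.1773, 0.3516, 0.2293, 0.2417], E[r] = 0.3827, γ^t·E[r] = 0.125410, running G = 1.013760

G = 1.0138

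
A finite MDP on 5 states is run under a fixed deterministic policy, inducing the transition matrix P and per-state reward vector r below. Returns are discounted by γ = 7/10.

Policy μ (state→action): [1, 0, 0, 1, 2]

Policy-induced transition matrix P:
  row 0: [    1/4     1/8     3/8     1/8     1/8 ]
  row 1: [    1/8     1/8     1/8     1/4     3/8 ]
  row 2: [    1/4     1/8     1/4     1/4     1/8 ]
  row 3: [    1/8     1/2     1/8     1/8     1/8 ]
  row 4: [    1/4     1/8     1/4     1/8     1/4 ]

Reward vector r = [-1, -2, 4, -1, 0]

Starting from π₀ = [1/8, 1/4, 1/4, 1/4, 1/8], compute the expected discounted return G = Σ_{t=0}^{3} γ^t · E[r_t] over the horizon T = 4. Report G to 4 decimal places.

G = 0.2365

t=0: π = [0.1250, 0.2500, 0.2500, 0.2500, 0.1250], E[r] = 0.1250, γ^t·E[r] = 0.125000, running G = 0.125000
t=1: π = [0.1875, 0.2188, 0.2031, 0.1875, 0.2031], E[r] = 0.0000, γ^t·E[r] = 0.000000, running G = 0.125000
t=2: π = [0.1992, 0.1953, 0.2227, 0.1777, 0.2051], E[r] = 0.1230, γ^t·E[r] = 0.060293, running G = 0.185293
t=3: π = [0.2034, 0.1917, 0.2283, 0.1772, 0.1995], E[r] = 0.1492, γ^t·E[r] = 0.051165, running G = 0.236458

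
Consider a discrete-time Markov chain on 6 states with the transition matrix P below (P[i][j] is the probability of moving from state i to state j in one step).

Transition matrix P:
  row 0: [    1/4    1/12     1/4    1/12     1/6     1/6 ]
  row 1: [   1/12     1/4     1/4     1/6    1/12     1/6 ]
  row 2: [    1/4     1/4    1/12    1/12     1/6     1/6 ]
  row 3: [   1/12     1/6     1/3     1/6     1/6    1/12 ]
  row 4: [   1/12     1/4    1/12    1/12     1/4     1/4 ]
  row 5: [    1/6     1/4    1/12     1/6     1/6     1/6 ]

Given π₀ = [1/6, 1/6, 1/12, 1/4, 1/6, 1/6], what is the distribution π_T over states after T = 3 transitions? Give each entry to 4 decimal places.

π = [0.1519, 0.2141, 0.1760, 0.1258, 0.1623, 0.1699]

t=0: π = [0.1667, 0.1667, 0.0833, 0.2500, 0.1667, 0.1667]
t=1: π = [0.1389, 0.2014, 0.2014, 0.1319, 0.1667, 0.1597]
t=2: π = [0.1534, 0.2159, 0.1730, 0.1244, 0.1638, 0.1696]
t=3: π = [0.1519, 0.2141, 0.1760, 0.1258, 0.1623, 0.1699]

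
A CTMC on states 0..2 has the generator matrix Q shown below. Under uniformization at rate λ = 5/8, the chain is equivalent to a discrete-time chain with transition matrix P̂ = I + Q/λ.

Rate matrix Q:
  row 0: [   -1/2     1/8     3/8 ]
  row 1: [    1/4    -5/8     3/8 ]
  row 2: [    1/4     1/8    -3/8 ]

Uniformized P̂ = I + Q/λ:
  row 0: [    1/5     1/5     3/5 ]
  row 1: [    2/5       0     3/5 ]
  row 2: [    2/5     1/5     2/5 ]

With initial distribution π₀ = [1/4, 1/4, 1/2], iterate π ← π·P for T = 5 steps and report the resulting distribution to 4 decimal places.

t=0: π = [0.2500, 0.2500, 0.5000]
t=1: π = [0.3500, 0.1500, 0.5000]
t=2: π = [0.3300, 0.1700, 0.5000]
t=3: π = [0.3340, 0.1660, 0.5000]
t=4: π = [0.3332, 0.1668, 0.5000]
t=5: π = [0.3334, 0.1666, 0.5000]

π = [0.3334, 0.1666, 0.5000]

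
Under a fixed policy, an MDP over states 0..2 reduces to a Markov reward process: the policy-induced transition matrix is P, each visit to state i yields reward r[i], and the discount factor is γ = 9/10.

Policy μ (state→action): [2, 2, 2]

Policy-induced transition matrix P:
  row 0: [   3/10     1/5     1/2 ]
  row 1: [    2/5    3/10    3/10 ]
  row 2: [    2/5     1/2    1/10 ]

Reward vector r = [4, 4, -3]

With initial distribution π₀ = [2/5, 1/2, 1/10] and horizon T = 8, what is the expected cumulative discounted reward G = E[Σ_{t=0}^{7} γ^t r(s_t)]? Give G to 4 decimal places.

t=0: π = [0.4000, 0.5000, 0.1000], E[r] = 3.3000, γ^t·E[r] = 3.300000, running G = 3.300000
t=1: π = [0.3600, 0.2800, 0.3600], E[r] = 1.4800, γ^t·E[r] = 1.332000, running G = 4.632000
t=2: π = [0.3640, 0.3360, 0.3000], E[r] = 1.9000, γ^t·E[r] = 1.539000, running G = 6.171000
t=3: π = [0.3636, 0.3236, 0.3128], E[r] = 1.8104, γ^t·E[r] = 1.319782, running G = 7.490782
t=4: π = [0.3636, 0.3262, 0.3102], E[r] = 1.8289, γ^t·E[r] = 1.199928, running G = 8.690710
t=5: π = [0.3636, 0.3257, 0.3107], E[r] = 1.8251, γ^t·E[r] = 1.077720, running G = 9.768430
t=6: π = [0.3636, 0.3258, 0.3106], E[r] = 1.8259, γ^t·E[r] = 0.970350, running G = 10.738779
t=7: π = [0.3636, 0.3258, 0.3106], E[r] = 1.8257, γ^t·E[r] = 0.873242, running G = 11.612021

G = 11.6120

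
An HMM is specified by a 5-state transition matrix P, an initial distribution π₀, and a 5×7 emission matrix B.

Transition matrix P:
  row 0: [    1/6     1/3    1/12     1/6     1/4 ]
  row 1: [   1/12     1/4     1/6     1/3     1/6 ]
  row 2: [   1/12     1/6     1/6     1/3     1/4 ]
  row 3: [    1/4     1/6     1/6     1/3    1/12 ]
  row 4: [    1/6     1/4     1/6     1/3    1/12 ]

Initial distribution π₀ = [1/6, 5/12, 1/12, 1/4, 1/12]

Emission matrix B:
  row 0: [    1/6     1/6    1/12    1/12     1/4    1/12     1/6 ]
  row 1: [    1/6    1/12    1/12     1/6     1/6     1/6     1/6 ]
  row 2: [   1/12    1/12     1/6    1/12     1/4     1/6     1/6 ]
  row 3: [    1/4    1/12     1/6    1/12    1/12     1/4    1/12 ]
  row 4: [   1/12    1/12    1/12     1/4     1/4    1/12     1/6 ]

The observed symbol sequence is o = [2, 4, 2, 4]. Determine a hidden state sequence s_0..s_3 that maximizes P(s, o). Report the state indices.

t=0: δ = [1.389e-02, 3.472e-02, 1.389e-02, 4.167e-02, 6.944e-03]  (obs o_0=2)
t=1: δ = [2.604e-03, 1.447e-03, 1.736e-03, 1.157e-03, 1.447e-03]  ψ = [3, 1, 3, 3, 1]  (obs o_1=4)
t=2: δ = [3.617e-05, 7.234e-05, 4.823e-05, 9.645e-05, 5.425e-05]  ψ = [0, 0, 2, 2, 0]  (obs o_2=2)
t=3: δ = [6.028e-06, 3.014e-06, 4.019e-06, 2.679e-06, 3.014e-06]  ψ = [3, 1, 3, 3, 1]  (obs o_3=4)
backtrack: best end state = 0; path = [3, 2, 3, 0]

path = [3, 2, 3, 0]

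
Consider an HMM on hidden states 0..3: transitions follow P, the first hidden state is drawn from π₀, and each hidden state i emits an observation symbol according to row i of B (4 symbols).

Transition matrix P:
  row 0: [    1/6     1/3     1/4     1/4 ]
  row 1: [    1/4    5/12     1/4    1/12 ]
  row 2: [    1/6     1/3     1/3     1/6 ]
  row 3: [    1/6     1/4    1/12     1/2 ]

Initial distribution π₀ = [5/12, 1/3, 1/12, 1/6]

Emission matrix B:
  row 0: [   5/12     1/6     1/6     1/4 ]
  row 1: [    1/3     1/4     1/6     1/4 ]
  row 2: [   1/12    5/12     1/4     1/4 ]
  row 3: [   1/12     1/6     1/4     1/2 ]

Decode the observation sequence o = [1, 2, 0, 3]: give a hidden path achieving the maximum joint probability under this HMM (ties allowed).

t=0: δ = [6.944e-02, 8.333e-02, 3.472e-02, 2.778e-02]  (obs o_0=1)
t=1: δ = [3.472e-03, 5.787e-03, 5.208e-03, 4.340e-03]  ψ = [1, 1, 1, 0]  (obs o_1=2)
t=2: δ = [6.028e-04, 8.038e-04, 1.447e-04, 1.808e-04]  ψ = [1, 1, 2, 3]  (obs o_2=0)
t=3: δ = [5.023e-05, 8.372e-05, 5.023e-05, 7.535e-05]  ψ = [1, 1, 1, 0]  (obs o_3=3)
backtrack: best end state = 1; path = [1, 1, 1, 1]

path = [1, 1, 1, 1]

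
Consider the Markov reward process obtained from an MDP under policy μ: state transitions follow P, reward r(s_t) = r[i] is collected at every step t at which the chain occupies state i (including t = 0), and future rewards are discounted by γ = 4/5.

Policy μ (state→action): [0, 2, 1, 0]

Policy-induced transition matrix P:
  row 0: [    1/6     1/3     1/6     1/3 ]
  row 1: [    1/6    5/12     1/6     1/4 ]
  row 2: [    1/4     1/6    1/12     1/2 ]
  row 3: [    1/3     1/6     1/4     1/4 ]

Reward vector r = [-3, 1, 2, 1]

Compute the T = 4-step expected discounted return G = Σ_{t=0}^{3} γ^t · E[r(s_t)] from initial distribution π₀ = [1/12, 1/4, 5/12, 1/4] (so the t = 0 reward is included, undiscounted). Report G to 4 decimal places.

t=0: π = [0.0833, 0.2500, 0.4167, 0.2500], E[r] = 1.0833, γ^t·E[r] = 1.083333, running G = 1.083333
t=1: π = [0.2431, 0.2431, 0.1528, 0.3611], E[r] = 0.1806, γ^t·E[r] = 0.144444, running G = 1.227778
t=2: π = [0.2396, 0.2679, 0.1840, 0.3084], E[r] = 0.2257, γ^t·E[r] = 0.144444, running G = 1.372222
t=3: π = [0.2334, 0.2736, 0.1770, 0.3160], E[r] = 0.2434, γ^t·E[r] = 0.124617, running G = 1.496840

G = 1.4968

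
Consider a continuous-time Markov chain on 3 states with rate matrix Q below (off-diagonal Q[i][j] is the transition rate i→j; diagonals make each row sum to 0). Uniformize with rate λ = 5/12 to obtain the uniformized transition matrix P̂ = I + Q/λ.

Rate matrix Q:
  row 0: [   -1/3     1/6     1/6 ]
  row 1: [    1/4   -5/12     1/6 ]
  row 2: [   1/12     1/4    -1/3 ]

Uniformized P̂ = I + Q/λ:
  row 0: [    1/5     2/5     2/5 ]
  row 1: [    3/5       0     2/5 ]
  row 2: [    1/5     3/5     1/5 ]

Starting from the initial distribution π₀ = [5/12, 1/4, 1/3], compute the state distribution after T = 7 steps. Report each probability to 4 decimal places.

t=0: π = [0.4167, 0.2500, 0.3333]
t=1: π = [0.3000, 0.3667, 0.3333]
t=2: π = [0.3467, 0.3200, 0.3333]
t=3: π = [0.3280, 0.3387, 0.3333]
t=4: π = [0.3355, 0.3312, 0.3333]
t=5: π = [0.3325, 0.3342, 0.3333]
t=6: π = [0.3337, 0.3330, 0.3333]
t=7: π = [0.3332, 0.3335, 0.3333]

π = [0.3332, 0.3335, 0.3333]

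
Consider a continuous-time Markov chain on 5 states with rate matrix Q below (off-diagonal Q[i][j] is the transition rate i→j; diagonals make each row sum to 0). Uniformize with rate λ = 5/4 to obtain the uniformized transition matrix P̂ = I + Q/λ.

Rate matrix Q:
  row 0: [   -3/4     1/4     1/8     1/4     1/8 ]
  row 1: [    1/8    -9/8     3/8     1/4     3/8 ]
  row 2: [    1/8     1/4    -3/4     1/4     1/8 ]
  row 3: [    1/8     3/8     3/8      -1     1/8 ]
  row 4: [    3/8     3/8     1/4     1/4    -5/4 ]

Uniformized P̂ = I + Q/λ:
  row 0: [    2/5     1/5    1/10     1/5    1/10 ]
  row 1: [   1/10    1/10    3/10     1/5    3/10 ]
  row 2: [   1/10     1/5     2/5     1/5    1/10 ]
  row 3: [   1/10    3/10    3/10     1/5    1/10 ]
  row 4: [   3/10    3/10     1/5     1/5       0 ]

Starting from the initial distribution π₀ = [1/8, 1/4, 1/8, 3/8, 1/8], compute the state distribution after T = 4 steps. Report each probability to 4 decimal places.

t=0: π = [0.1250, 0.2500, 0.1250, 0.3750, 0.1250]
t=1: π = [0.1625, 0.2250, 0.2750, 0.2000, 0.1375]
t=2: π = [0.1763, 0.2113, 0.2813, 0.2000, 0.1313]
t=3: π = [0.1791, 0.2120, 0.2798, 0.2000, 0.1291]
t=4: π = [0.1796, 0.2117, 0.2792, 0.2000, 0.1295]

π = [0.1796, 0.2117, 0.2792, 0.2000, 0.1295]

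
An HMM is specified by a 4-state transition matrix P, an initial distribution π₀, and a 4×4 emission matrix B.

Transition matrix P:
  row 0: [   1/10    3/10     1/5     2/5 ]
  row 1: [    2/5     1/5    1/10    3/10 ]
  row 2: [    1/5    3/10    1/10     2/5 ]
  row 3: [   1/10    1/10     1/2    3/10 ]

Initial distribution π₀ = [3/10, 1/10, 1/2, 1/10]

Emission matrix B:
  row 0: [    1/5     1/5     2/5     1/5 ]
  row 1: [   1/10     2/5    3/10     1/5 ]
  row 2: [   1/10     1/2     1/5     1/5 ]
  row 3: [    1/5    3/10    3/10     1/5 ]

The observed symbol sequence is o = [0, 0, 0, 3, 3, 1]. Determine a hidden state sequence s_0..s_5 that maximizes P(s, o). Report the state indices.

t=0: δ = [6.000e-02, 1.000e-02, 5.000e-02, 2.000e-02]  (obs o_0=0)
t=1: δ = [2.000e-03, 1.800e-03, 1.200e-03, 4.800e-03]  ψ = [2, 0, 0, 0]  (obs o_1=0)
t=2: δ = [1.440e-04, 6.000e-05, 2.400e-04, 2.880e-04]  ψ = [1, 0, 3, 3]  (obs o_2=0)
t=3: δ = [9.600e-06, 1.440e-05, 2.880e-05, 1.920e-05]  ψ = [2, 2, 3, 2]  (obs o_3=3)
t=4: δ = [1.152e-06, 1.728e-06, 1.920e-06, 2.304e-06]  ψ = [1, 2, 3, 2]  (obs o_4=3)
t=5: δ = [1.382e-07, 2.304e-07, 5.760e-07, 2.304e-07]  ψ = [1, 2, 3, 2]  (obs o_5=1)
backtrack: best end state = 2; path = [0, 3, 3, 2, 3, 2]

path = [0, 3, 3, 2, 3, 2]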